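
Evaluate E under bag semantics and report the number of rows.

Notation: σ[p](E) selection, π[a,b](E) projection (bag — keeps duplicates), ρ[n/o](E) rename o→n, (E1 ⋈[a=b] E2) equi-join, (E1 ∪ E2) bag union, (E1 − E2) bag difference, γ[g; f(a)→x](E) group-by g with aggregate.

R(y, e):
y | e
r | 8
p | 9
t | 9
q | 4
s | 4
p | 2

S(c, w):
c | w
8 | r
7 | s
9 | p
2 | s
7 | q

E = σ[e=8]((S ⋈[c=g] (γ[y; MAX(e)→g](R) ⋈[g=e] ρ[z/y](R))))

Per-node cardinality:
  S → 5
  R → 6
  γ[y; MAX(e)→g](R) → 5
  R → 6
  ρ[z/y](R) → 6
  (γ[y; MAX(e)→g](R) ⋈[g=e] ρ[z/y](R)) → 9
  (S ⋈[c=g] (γ[y; MAX(e)→g](R) ⋈[g=e] ρ[z/y](R))) → 5
  σ[e=8]((S ⋈[c=g] (γ[y; MAX(e)→g](R) ⋈[g=e] ρ[z/y](R)))) → 1

|E| = 1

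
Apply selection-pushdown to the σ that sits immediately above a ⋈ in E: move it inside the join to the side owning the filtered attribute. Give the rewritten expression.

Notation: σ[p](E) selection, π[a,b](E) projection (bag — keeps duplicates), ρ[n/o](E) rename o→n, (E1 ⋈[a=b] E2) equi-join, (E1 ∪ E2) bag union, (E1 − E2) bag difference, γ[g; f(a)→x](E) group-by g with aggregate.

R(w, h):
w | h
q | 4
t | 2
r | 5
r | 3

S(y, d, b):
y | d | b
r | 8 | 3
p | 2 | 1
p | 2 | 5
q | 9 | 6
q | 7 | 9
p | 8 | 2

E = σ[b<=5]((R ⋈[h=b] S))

σ filters on b, owned by the right side.
E' = (R ⋈[h=b] σ[b<=5](S))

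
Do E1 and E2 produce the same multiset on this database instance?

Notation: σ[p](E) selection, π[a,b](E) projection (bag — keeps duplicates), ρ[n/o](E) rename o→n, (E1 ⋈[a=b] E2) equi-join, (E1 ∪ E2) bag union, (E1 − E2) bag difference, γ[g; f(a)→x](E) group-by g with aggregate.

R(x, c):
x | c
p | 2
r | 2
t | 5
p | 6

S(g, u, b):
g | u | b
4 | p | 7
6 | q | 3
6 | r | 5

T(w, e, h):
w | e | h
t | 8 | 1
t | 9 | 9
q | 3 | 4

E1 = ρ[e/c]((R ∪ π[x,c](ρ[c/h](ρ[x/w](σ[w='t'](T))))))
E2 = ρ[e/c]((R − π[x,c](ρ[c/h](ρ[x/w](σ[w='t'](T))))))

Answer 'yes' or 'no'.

E1 stepwise |·|:
  R → 4
  T → 3
  σ[w='t'](T) → 2
  ρ[x/w](σ[w='t'](T)) → 2
  ρ[c/h](ρ[x/w](σ[w='t'](T))) → 2
  π[x,c](ρ[c/h](ρ[x/w](σ[w='t'](T)))) → 2
  (R ∪ π[x,c](ρ[c/h](ρ[x/w](σ[w='t'](T))))) → 6
  ρ[e/c]((R ∪ π[x,c](ρ[c/h](ρ[x/w](σ[w='t'](T)))))) → 6
E2 stepwise |·|:
  R → 4
  T → 3
  σ[w='t'](T) → 2
  ρ[x/w](σ[w='t'](T)) → 2
  ρ[c/h](ρ[x/w](σ[w='t'](T))) → 2
  π[x,c](ρ[c/h](ρ[x/w](σ[w='t'](T)))) → 2
  (R − π[x,c](ρ[c/h](ρ[x/w](σ[w='t'](T))))) → 4
  ρ[e/c]((R − π[x,c](ρ[c/h](ρ[x/w](σ[w='t'](T)))))) → 4

E1 result:
x | e
p | 2
p | 6
r | 2
t | 1
t | 5
t | 9
E2 result:
x | e
p | 2
p | 6
r | 2
t | 5
Witness: ('t', 1) appears 1× in E1 but 0× in E2.

no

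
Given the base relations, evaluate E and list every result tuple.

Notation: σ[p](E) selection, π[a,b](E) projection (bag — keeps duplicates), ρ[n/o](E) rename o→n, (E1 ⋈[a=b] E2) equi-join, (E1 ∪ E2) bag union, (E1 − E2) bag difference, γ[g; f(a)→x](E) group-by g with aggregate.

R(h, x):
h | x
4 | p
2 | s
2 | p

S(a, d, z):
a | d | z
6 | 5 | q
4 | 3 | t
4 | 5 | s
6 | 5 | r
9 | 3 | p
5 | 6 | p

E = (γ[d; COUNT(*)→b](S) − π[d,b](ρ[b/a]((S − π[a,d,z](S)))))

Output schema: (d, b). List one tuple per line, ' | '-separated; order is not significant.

Row counts bottom-up:
  S → 6
  γ[d; COUNT(*)→b](S) → 3
  S → 6
  S → 6
  π[a,d,z](S) → 6
  (S − π[a,d,z](S)) → 0
  ρ[b/a]((S − π[a,d,z](S))) → 0
  π[d,b](ρ[b/a]((S − π[a,d,z](S)))) → 0
  (γ[d; COUNT(*)→b](S) − π[d,b](ρ[b/a]((S − π[a,d,z](S))))) → 3

== RESULT ==
d | b
3 | 2
5 | 3
6 | 1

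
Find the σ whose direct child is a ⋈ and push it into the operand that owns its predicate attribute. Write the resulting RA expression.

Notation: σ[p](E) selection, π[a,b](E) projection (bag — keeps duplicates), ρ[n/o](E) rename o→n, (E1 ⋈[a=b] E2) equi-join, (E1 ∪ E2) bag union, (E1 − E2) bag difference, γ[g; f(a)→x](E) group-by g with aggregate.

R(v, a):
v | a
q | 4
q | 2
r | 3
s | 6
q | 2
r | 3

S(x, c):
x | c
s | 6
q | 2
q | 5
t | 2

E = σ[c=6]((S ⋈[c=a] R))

σ filters on c, owned by the left side.
E' = (σ[c=6](S) ⋈[c=a] R)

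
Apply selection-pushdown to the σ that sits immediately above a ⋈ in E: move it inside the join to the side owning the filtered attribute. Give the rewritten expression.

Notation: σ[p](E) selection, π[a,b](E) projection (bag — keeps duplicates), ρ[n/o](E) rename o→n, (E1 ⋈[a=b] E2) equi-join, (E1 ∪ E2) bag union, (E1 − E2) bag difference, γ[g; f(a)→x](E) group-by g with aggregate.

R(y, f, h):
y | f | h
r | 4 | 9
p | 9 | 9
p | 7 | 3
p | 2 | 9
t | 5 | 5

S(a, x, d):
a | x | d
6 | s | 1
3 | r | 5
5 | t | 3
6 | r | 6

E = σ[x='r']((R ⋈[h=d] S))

σ filters on x, owned by the right side.
E' = (R ⋈[h=d] σ[x='r'](S))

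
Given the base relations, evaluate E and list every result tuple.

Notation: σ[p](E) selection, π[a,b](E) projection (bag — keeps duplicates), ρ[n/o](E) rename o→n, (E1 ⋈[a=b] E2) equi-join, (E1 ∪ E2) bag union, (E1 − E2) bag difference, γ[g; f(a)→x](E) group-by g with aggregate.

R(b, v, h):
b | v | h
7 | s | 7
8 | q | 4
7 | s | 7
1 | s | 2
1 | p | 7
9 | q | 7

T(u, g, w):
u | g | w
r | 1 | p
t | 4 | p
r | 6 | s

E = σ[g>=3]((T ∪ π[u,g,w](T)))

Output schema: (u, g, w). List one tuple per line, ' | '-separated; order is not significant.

Per-node cardinality:
  T → 3
  T → 3
  π[u,g,w](T) → 3
  (T ∪ π[u,g,w](T)) → 6
  σ[g>=3]((T ∪ π[u,g,w](T))) → 4

== RESULT ==
u | g | w
r | 6 | s
r | 6 | s
t | 4 | p
t | 4 | p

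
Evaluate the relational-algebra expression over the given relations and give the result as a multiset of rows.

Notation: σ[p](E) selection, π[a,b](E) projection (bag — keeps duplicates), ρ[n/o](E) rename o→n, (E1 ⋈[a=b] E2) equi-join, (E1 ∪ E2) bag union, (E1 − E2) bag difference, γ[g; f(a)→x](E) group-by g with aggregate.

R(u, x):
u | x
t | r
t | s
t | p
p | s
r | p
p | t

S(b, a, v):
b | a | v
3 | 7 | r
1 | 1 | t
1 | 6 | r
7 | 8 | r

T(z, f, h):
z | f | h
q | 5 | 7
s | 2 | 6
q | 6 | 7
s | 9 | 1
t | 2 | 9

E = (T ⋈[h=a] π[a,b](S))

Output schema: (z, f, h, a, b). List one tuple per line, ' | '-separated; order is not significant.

Subexpression sizes:
  T → 5
  S → 4
  π[a,b](S) → 4
  (T ⋈[h=a] π[a,b](S)) → 4

== RESULT ==
z | f | h | a | b
q | 5 | 7 | 7 | 3
q | 6 | 7 | 7 | 3
s | 2 | 6 | 6 | 1
s | 9 | 1 | 1 | 1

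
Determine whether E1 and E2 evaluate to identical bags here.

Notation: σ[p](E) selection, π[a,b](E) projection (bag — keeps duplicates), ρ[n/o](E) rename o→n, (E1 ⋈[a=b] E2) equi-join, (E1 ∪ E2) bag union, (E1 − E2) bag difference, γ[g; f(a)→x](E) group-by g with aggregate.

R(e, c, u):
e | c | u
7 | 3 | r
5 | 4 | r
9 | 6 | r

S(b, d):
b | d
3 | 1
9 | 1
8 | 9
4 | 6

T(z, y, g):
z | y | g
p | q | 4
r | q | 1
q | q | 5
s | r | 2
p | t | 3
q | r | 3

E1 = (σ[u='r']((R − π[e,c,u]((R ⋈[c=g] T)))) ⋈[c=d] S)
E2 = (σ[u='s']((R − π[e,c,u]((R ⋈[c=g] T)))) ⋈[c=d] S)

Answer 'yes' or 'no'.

E1 stepwise |·|:
  R → 3
  R → 3
  T → 6
  (R ⋈[c=g] T) → 3
  π[e,c,u]((R ⋈[c=g] T)) → 3
  (R − π[e,c,u]((R ⋈[c=g] T))) → 1
  σ[u='r']((R − π[e,c,u]((R ⋈[c=g] T)))) → 1
  S → 4
  (σ[u='r']((R − π[e,c,u]((R ⋈[c=g] T)))) ⋈[c=d] S) → 1
E2 stepwise |·|:
  R → 3
  R → 3
  T → 6
  (R ⋈[c=g] T) → 3
  π[e,c,u]((R ⋈[c=g] T)) → 3
  (R − π[e,c,u]((R ⋈[c=g] T))) → 1
  σ[u='s']((R − π[e,c,u]((R ⋈[c=g] T)))) → 0
  S → 4
  (σ[u='s']((R − π[e,c,u]((R ⋈[c=g] T)))) ⋈[c=d] S) → 0

E1 result:
e | c | u | b | d
9 | 6 | r | 4 | 6
E2 result:
e | c | u | b | d
(0 rows)
Witness: (9, 6, 'r', 4, 6) appears 1× in E1 but 0× in E2.

no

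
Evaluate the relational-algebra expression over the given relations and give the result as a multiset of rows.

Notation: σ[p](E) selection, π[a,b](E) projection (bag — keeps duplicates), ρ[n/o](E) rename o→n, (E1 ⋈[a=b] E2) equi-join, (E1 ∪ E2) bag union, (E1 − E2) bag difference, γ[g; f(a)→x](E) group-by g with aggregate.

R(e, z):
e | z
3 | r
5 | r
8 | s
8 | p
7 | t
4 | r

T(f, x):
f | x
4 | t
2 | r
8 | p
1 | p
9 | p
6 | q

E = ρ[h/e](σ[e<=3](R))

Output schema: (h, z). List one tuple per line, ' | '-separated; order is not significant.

Stepwise |·|:
  R → 6
  σ[e<=3](R) → 1
  ρ[h/e](σ[e<=3](R)) → 1

== RESULT ==
h | z
3 | r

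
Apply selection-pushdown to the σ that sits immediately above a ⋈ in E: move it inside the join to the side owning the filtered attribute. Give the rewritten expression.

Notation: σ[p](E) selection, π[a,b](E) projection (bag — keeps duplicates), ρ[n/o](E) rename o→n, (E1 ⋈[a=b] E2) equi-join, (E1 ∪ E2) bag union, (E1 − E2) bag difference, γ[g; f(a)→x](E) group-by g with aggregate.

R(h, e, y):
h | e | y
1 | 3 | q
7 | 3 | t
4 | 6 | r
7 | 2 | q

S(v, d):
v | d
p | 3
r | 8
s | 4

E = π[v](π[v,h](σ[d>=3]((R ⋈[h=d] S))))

σ filters on d, owned by the right side.
E' = π[v](π[v,h]((R ⋈[h=d] σ[d>=3](S))))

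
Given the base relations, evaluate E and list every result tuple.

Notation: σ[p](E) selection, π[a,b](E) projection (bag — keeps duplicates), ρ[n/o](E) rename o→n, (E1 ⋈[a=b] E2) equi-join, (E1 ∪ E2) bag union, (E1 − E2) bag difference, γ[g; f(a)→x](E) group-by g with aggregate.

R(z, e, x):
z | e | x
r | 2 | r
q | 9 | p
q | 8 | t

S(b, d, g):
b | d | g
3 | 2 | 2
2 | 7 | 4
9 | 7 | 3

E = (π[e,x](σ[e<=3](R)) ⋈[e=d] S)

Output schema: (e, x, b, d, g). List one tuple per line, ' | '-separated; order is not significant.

Stepwise |·|:
  R → 3
  σ[e<=3](R) → 1
  π[e,x](σ[e<=3](R)) → 1
  S → 3
  (π[e,x](σ[e<=3](R)) ⋈[e=d] S) → 1

== RESULT ==
e | x | b | d | g
2 | r | 3 | 2 | 2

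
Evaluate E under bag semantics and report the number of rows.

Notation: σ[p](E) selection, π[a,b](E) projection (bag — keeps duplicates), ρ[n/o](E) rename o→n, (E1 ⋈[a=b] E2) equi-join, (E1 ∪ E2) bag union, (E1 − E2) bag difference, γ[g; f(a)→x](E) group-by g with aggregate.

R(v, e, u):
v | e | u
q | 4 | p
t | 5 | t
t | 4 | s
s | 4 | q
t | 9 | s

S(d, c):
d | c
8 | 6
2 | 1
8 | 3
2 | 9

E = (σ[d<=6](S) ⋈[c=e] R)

Subexpression sizes:
  S → 4
  σ[d<=6](S) → 2
  R → 5
  (σ[d<=6](S) ⋈[c=e] R) → 1

|E| = 1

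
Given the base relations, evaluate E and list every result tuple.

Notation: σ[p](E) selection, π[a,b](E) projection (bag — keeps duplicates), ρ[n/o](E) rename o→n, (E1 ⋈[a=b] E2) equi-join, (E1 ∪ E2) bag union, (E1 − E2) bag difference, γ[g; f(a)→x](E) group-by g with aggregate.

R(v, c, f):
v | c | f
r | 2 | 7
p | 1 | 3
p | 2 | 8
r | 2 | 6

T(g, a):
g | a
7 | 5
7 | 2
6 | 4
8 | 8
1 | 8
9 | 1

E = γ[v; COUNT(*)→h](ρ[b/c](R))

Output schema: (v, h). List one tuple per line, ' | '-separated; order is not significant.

Per-node cardinality:
  R → 4
  ρ[b/c](R) → 4
  γ[v; COUNT(*)→h](ρ[b/c](R)) → 2

== RESULT ==
v | h
p | 2
r | 2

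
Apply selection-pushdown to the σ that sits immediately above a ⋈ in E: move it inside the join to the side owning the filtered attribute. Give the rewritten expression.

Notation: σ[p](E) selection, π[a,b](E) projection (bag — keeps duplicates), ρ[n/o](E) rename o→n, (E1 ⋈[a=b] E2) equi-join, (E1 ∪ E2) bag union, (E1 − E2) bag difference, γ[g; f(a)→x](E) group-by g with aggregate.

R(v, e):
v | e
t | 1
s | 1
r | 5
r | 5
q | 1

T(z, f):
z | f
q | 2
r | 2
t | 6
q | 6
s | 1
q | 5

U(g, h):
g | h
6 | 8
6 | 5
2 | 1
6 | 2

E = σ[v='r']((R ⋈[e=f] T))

σ filters on v, owned by the left side.
E' = (σ[v='r'](R) ⋈[e=f] T)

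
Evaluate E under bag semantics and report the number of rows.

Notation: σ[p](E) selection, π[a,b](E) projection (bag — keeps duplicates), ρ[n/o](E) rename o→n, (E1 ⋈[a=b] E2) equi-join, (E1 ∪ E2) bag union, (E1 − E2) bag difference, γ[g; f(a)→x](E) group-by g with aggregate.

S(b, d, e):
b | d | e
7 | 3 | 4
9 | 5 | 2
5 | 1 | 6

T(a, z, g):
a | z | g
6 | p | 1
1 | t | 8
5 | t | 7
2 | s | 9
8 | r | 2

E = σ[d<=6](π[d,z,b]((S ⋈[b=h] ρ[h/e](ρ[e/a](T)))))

Subexpression sizes:
  S → 3
  T → 5
  ρ[e/a](T) → 5
  ρ[h/e](ρ[e/a](T)) → 5
  (S ⋈[b=h] ρ[h/e](ρ[e/a](T))) → 1
  π[d,z,b]((S ⋈[b=h] ρ[h/e](ρ[e/a](T)))) → 1
  σ[d<=6](π[d,z,b]((S ⋈[b=h] ρ[h/e](ρ[e/a](T))))) → 1

|E| = 1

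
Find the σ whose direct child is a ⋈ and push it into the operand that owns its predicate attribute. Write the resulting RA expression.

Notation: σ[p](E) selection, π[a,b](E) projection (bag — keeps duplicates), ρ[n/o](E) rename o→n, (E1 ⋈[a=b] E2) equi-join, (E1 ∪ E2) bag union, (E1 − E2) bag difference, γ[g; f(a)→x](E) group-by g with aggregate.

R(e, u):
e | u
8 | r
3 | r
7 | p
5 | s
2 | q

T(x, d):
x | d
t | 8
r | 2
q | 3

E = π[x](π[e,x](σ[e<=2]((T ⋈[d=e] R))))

σ filters on e, owned by the right side.
E' = π[x](π[e,x]((T ⋈[d=e] σ[e<=2](R))))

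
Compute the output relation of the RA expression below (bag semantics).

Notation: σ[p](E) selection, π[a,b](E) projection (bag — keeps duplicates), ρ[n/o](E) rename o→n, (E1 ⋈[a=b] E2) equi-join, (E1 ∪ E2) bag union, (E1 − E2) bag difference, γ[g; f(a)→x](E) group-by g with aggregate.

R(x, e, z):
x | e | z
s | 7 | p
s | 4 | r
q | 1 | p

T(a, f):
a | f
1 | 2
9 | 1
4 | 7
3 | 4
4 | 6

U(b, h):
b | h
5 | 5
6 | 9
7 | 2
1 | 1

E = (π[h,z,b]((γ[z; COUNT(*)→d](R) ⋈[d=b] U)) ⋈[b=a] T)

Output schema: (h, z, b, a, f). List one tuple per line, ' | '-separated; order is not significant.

Stepwise |·|:
  R → 3
  γ[z; COUNT(*)→d](R) → 2
  U → 4
  (γ[z; COUNT(*)→d](R) ⋈[d=b] U) → 1
  π[h,z,b]((γ[z; COUNT(*)→d](R) ⋈[d=b] U)) → 1
  T → 5
  (π[h,z,b]((γ[z; COUNT(*)→d](R) ⋈[d=b] U)) ⋈[b=a] T) → 1

== RESULT ==
h | z | b | a | f
1 | r | 1 | 1 | 2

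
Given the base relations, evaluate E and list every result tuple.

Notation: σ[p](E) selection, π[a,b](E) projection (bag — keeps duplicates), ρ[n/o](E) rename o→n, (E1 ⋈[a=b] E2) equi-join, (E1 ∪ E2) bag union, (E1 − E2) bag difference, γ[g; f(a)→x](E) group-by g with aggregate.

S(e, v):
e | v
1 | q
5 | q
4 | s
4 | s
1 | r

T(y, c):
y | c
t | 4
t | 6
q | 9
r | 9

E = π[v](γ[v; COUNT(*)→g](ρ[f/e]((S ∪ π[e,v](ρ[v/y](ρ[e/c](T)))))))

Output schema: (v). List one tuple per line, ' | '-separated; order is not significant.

Subexpression sizes:
  S → 5
  T → 4
  ρ[e/c](T) → 4
  ρ[v/y](ρ[e/c](T)) → 4
  π[e,v](ρ[v/y](ρ[e/c](T))) → 4
  (S ∪ π[e,v](ρ[v/y](ρ[e/c](T)))) → 9
  ρ[f/e]((S ∪ π[e,v](ρ[v/y](ρ[e/c](T))))) → 9
  γ[v; COUNT(*)→g](ρ[f/e]((S ∪ π[e,v](ρ[v/y](ρ[e/c](T)))))) → 4
  π[v](γ[v; COUNT(*)→g](ρ[f/e]((S ∪ π[e,v](ρ[v/y](ρ[e/c](T))))))) → 4

== RESULT ==
v
q
r
s
t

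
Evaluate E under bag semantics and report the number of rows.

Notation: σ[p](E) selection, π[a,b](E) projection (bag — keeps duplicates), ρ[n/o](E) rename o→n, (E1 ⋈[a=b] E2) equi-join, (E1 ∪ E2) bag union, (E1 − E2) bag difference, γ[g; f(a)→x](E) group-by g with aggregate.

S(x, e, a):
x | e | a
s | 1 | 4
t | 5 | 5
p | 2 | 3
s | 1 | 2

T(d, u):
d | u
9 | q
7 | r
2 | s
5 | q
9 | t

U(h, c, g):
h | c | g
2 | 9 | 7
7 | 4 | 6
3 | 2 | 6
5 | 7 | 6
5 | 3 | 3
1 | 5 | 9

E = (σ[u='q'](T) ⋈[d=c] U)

Subexpression sizes:
  T → 5
  σ[u='q'](T) → 2
  U → 6
  (σ[u='q'](T) ⋈[d=c] U) → 2

|E| = 2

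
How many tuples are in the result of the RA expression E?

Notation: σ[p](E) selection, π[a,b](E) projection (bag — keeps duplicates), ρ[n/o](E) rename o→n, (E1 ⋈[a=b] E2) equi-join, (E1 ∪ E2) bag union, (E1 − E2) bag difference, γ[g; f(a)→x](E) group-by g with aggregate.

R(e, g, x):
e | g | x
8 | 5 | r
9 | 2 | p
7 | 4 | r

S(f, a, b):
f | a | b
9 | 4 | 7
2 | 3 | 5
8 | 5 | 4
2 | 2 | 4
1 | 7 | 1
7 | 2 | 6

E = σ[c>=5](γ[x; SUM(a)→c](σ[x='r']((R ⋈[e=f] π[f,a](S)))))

Per-node cardinality:
  R → 3
  S → 6
  π[f,a](S) → 6
  (R ⋈[e=f] π[f,a](S)) → 3
  σ[x='r']((R ⋈[e=f] π[f,a](S))) → 2
  γ[x; SUM(a)→c](σ[x='r']((R ⋈[e=f] π[f,a](S)))) → 1
  σ[c>=5](γ[x; SUM(a)→c](σ[x='r']((R ⋈[e=f] π[f,a](S))))) → 1

|E| = 1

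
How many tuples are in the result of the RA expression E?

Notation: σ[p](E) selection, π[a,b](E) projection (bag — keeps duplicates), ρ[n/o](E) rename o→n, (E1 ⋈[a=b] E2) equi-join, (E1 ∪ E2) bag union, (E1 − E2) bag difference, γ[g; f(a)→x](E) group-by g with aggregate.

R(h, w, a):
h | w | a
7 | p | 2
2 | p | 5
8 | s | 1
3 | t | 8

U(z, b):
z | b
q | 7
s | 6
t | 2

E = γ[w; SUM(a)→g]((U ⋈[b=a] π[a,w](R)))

Row counts bottom-up:
  U → 3
  R → 4
  π[a,w](R) → 4
  (U ⋈[b=a] π[a,w](R)) → 1
  γ[w; SUM(a)→g]((U ⋈[b=a] π[a,w](R))) → 1

|E| = 1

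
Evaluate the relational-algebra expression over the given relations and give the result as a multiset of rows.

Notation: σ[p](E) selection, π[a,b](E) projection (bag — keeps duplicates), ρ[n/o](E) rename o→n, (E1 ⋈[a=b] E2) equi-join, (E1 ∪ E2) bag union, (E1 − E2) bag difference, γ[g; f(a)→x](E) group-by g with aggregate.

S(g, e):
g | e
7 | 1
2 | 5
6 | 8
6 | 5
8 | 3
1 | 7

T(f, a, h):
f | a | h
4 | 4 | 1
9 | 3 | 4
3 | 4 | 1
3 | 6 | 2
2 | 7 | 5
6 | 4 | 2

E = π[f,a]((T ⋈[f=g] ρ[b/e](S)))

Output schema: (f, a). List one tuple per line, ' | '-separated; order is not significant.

Per-node cardinality:
  T → 6
  S → 6
  ρ[b/e](S) → 6
  (T ⋈[f=g] ρ[b/e](S)) → 3
  π[f,a]((T ⋈[f=g] ρ[b/e](S))) → 3

== RESULT ==
f | a
2 | 7
6 | 4
6 | 4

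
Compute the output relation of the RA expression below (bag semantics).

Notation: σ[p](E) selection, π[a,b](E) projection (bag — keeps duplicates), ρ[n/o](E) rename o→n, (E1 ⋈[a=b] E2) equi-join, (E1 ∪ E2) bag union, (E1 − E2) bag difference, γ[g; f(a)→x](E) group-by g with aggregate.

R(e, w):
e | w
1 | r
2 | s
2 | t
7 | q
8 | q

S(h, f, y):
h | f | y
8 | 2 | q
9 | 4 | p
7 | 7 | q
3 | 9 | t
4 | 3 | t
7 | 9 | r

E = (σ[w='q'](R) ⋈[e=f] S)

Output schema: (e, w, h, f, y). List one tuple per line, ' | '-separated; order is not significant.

Row counts bottom-up:
  R → 5
  σ[w='q'](R) → 2
  S → 6
  (σ[w='q'](R) ⋈[e=f] S) → 1

== RESULT ==
e | w | h | f | y
7 | q | 7 | 7 | q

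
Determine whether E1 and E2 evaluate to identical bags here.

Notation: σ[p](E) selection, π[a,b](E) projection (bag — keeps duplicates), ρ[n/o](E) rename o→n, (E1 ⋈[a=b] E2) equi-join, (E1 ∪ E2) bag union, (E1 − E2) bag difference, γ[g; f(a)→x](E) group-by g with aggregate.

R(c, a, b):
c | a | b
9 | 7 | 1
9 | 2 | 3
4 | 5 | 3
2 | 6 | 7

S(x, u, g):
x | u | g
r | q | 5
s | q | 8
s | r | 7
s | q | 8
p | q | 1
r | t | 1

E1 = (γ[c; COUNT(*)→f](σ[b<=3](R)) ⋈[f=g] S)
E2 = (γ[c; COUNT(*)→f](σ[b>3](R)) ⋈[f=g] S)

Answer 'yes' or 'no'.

E1 row counts bottom-up:
  R → 4
  σ[b<=3](R) → 3
  γ[c; COUNT(*)→f](σ[b<=3](R)) → 2
  S → 6
  (γ[c; COUNT(*)→f](σ[b<=3](R)) ⋈[f=g] S) → 2
E2 row counts bottom-up:
  R → 4
  σ[b>3](R) → 1
  γ[c; COUNT(*)→f](σ[b>3](R)) → 1
  S → 6
  (γ[c; COUNT(*)→f](σ[b>3](R)) ⋈[f=g] S) → 2

E1 result:
c | f | x | u | g
4 | 1 | p | q | 1
4 | 1 | r | t | 1
E2 result:
c | f | x | u | g
2 | 1 | p | q | 1
2 | 1 | r | t | 1
Witness: (2, 1, 'p', 'q', 1) appears 0× in E1 but 1× in E2.

no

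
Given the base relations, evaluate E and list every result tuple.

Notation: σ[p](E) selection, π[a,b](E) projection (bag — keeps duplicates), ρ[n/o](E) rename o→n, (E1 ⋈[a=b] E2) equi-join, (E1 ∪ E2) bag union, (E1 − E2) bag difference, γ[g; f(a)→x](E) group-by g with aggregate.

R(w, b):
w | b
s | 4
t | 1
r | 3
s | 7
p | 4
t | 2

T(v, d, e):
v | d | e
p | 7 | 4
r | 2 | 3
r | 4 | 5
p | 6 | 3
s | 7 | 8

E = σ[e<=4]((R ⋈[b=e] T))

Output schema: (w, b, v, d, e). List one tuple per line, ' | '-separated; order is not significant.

Stepwise |·|:
  R → 6
  T → 5
  (R ⋈[b=e] T) → 4
  σ[e<=4]((R ⋈[b=e] T)) → 4

== RESULT ==
w | b | v | d | e
p | 4 | p | 7 | 4
r | 3 | p | 6 | 3
r | 3 | r | 2 | 3
s | 4 | p | 7 | 4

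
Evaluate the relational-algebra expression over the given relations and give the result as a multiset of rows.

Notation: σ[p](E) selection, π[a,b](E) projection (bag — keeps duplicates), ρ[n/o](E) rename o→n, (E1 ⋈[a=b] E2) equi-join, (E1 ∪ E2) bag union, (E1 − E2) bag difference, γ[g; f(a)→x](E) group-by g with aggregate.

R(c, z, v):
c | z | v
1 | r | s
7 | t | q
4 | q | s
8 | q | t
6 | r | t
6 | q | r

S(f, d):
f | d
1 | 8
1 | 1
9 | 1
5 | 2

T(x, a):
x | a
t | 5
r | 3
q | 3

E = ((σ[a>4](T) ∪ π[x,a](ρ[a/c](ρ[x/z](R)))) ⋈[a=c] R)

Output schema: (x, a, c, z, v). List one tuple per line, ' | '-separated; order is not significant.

Per-node cardinality:
  T → 3
  σ[a>4](T) → 1
  R → 6
  ρ[x/z](R) → 6
  ρ[a/c](ρ[x/z](R)) → 6
  π[x,a](ρ[a/c](ρ[x/z](R))) → 6
  (σ[a>4](T) ∪ π[x,a](ρ[a/c](ρ[x/z](R)))) → 7
  R → 6
  ((σ[a>4](T) ∪ π[x,a](ρ[a/c](ρ[x/z](R)))) ⋈[a=c] R) → 8

== RESULT ==
x | a | c | z | v
q | 4 | 4 | q | s
q | 6 | 6 | q | r
q | 6 | 6 | r | t
q | 8 | 8 | q | t
r | 1 | 1 | r | s
r | 6 | 6 | q | r
r | 6 | 6 | r | t
t | 7 | 7 | t | q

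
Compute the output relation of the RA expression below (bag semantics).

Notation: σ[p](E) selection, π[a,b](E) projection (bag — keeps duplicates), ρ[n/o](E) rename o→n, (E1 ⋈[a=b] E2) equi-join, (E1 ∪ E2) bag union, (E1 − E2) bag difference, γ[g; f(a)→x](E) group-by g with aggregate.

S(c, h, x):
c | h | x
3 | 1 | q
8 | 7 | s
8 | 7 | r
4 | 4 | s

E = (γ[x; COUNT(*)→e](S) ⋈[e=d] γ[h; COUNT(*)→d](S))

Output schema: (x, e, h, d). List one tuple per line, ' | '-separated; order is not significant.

Row counts bottom-up:
  S → 4
  γ[x; COUNT(*)→e](S) → 3
  S → 4
  γ[h; COUNT(*)→d](S) → 3
  (γ[x; COUNT(*)→e](S) ⋈[e=d] γ[h; COUNT(*)→d](S)) → 5

== RESULT ==
x | e | h | d
q | 1 | 1 | 1
q | 1 | 4 | 1
r | 1 | 1 | 1
r | 1 | 4 | 1
s | 2 | 7 | 2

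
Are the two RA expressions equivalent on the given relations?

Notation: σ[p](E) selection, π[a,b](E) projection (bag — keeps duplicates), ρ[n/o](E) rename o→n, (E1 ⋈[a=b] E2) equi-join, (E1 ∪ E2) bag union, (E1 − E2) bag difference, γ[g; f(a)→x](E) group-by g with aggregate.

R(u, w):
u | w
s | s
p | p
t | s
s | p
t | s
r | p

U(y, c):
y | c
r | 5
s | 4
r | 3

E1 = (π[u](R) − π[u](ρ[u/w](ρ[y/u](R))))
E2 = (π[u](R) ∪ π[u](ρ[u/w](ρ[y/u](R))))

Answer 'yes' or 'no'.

E1 subexpression sizes:
  R → 6
  π[u](R) → 6
  R → 6
  ρ[y/u](R) → 6
  ρ[u/w](ρ[y/u](R)) → 6
  π[u](ρ[u/w](ρ[y/u](R))) → 6
  (π[u](R) − π[u](ρ[u/w](ρ[y/u](R)))) → 3
E2 subexpression sizes:
  R → 6
  π[u](R) → 6
  R → 6
  ρ[y/u](R) → 6
  ρ[u/w](ρ[y/u](R)) → 6
  π[u](ρ[u/w](ρ[y/u](R))) → 6
  (π[u](R) ∪ π[u](ρ[u/w](ρ[y/u](R)))) → 12

E1 result:
u
r
t
t
E2 result:
u
p
p
p
p
r
s
s
s
s
s
t
t
Witness: ('s',) appears 0× in E1 but 5× in E2.

no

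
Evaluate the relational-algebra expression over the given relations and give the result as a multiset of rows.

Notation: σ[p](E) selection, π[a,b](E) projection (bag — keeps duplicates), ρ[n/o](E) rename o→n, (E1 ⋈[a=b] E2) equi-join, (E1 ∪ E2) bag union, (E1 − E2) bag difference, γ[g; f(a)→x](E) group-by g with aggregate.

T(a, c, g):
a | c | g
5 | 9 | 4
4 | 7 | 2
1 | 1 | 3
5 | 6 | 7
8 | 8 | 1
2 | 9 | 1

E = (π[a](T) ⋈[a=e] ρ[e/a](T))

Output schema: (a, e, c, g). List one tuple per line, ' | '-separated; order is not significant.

Per-node cardinality:
  T → 6
  π[a](T) → 6
  T → 6
  ρ[e/a](T) → 6
  (π[a](T) ⋈[a=e] ρ[e/a](T)) → 8

== RESULT ==
a | e | c | g
1 | 1 | 1 | 3
2 | 2 | 9 | 1
4 | 4 | 7 | 2
5 | 5 | 6 | 7
5 | 5 | 6 | 7
5 | 5 | 9 | 4
5 | 5 | 9 | 4
8 | 8 | 8 | 1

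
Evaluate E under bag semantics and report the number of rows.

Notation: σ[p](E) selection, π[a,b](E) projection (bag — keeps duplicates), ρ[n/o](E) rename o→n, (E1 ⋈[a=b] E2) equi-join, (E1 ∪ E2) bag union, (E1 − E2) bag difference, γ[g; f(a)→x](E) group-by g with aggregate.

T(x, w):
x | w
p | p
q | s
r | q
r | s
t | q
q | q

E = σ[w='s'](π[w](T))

Row counts bottom-up:
  T → 6
  π[w](T) → 6
  σ[w='s'](π[w](T)) → 2

|E| = 2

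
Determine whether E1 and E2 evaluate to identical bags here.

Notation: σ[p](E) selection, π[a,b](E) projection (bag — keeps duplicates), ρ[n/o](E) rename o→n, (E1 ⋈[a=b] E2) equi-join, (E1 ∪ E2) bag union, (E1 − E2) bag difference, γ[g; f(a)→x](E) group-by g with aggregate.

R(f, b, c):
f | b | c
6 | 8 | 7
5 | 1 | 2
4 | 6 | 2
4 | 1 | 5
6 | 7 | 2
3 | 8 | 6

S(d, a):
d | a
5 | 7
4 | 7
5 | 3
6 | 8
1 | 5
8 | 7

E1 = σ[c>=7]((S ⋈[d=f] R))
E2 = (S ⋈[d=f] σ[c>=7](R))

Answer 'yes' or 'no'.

E1 stepwise |·|:
  S → 6
  R → 6
  (S ⋈[d=f] R) → 6
  σ[c>=7]((S ⋈[d=f] R)) → 1
E2 stepwise |·|:
  S → 6
  R → 6
  σ[c>=7](R) → 1
  (S ⋈[d=f] σ[c>=7](R)) → 1

E1 and E2 produce the same multiset:
d | a | f | b | c
6 | 8 | 6 | 8 | 7

yes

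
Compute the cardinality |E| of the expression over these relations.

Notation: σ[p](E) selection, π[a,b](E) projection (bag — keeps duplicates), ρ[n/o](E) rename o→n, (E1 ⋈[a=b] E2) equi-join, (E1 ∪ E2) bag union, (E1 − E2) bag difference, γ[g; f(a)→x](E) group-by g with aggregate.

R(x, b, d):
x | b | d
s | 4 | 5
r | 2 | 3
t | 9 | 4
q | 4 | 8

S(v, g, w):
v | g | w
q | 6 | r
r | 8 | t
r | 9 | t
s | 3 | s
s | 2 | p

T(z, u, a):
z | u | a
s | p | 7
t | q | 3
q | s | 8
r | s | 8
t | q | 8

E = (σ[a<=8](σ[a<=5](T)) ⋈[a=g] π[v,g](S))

Per-node cardinality:
  T → 5
  σ[a<=5](T) → 1
  σ[a<=8](σ[a<=5](T)) → 1
  S → 5
  π[v,g](S) → 5
  (σ[a<=8](σ[a<=5](T)) ⋈[a=g] π[v,g](S)) → 1

|E| = 1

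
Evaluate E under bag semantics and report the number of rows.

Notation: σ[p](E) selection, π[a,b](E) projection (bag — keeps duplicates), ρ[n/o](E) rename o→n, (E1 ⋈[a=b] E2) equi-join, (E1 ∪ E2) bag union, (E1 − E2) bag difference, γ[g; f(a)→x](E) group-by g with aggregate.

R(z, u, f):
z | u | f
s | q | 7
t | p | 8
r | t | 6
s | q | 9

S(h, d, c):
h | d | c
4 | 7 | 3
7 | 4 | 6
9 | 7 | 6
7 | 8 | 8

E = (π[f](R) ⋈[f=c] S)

Row counts bottom-up:
  R → 4
  π[f](R) → 4
  S → 4
  (π[f](R) ⋈[f=c] S) → 3

|E| = 3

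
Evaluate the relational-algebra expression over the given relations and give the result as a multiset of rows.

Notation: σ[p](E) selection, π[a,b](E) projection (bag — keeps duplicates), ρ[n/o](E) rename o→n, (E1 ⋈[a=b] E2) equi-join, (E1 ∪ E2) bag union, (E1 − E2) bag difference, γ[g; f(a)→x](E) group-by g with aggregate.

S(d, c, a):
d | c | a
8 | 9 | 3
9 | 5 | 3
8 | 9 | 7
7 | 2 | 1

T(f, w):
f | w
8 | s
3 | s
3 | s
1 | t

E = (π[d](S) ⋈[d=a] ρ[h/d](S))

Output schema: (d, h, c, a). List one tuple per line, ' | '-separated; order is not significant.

Row counts bottom-up:
  S → 4
  π[d](S) → 4
  S → 4
  ρ[h/d](S) → 4
  (π[d](S) ⋈[d=a] ρ[h/d](S)) → 1

== RESULT ==
d | h | c | a
7 | 8 | 9 | 7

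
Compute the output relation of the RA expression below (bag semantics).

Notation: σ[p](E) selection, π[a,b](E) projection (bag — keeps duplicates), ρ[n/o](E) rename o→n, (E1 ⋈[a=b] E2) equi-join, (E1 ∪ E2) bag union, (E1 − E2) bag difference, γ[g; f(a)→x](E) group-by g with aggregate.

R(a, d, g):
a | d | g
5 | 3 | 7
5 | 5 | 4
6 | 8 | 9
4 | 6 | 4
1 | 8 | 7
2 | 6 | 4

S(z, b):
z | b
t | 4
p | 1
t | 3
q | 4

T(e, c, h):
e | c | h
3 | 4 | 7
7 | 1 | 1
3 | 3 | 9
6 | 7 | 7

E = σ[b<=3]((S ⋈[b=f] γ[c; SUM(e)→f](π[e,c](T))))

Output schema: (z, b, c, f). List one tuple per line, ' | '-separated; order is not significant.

Row counts bottom-up:
  S → 4
  T → 4
  π[e,c](T) → 4
  γ[c; SUM(e)→f](π[e,c](T)) → 4
  (S ⋈[b=f] γ[c; SUM(e)→f](π[e,c](T))) → 2
  σ[b<=3]((S ⋈[b=f] γ[c; SUM(e)→f](π[e,c](T)))) → 2

== RESULT ==
z | b | c | f
t | 3 | 3 | 3
t | 3 | 4 | 3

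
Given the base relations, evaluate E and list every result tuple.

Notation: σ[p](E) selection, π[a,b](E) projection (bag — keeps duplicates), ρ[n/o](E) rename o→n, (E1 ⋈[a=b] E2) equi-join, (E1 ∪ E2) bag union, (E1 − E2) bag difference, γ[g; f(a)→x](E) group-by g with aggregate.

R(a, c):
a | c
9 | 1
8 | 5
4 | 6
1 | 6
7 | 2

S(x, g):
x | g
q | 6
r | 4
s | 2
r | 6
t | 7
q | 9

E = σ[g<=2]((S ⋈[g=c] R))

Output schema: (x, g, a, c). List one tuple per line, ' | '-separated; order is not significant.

Row counts bottom-up:
  S → 6
  R → 5
  (S ⋈[g=c] R) → 5
  σ[g<=2]((S ⋈[g=c] R)) → 1

== RESULT ==
x | g | a | c
s | 2 | 7 | 2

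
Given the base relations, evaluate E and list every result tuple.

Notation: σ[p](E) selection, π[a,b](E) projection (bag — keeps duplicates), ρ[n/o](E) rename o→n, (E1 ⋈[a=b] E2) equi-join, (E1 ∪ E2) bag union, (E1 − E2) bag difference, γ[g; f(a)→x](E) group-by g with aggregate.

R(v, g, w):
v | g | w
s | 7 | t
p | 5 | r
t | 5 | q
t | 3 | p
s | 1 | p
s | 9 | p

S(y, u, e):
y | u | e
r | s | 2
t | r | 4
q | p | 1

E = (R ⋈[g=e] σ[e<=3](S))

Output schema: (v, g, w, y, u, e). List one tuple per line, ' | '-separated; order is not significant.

Row counts bottom-up:
  R → 6
  S → 3
  σ[e<=3](S) → 2
  (R ⋈[g=e] σ[e<=3](S)) → 1

== RESULT ==
v | g | w | y | u | e
s | 1 | p | q | p | 1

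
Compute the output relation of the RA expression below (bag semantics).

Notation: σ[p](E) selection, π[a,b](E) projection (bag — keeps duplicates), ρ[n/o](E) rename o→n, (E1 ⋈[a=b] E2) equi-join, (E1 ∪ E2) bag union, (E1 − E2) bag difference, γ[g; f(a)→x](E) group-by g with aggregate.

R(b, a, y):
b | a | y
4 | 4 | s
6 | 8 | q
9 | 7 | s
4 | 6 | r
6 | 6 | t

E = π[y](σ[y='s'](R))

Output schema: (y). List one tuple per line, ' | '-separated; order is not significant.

Row counts bottom-up:
  R → 5
  σ[y='s'](R) → 2
  π[y](σ[y='s'](R)) → 2

== RESULT ==
y
s
s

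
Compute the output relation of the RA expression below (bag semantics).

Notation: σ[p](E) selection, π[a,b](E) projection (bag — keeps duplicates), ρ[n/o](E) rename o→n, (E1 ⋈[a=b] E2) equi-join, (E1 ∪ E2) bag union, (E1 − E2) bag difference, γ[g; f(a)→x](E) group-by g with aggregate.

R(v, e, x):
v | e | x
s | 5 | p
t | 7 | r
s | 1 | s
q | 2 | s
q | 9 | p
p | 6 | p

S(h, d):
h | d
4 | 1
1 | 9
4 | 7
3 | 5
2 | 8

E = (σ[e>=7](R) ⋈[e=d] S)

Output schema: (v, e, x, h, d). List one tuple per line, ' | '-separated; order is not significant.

Per-node cardinality:
  R → 6
  σ[e>=7](R) → 2
  S → 5
  (σ[e>=7](R) ⋈[e=d] S) → 2

== RESULT ==
v | e | x | h | d
q | 9 | p | 1 | 9
t | 7 | r | 4 | 7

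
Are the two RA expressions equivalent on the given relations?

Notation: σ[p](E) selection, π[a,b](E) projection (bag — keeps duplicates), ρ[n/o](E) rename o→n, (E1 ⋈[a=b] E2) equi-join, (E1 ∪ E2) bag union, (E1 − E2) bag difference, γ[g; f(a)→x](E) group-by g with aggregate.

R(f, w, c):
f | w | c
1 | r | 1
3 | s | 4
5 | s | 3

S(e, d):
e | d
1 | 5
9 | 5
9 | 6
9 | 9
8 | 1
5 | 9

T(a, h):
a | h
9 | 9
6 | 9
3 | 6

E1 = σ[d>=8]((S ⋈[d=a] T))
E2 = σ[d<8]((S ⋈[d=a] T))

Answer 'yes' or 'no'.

E1 row counts bottom-up:
  S → 6
  T → 3
  (S ⋈[d=a] T) → 3
  σ[d>=8]((S ⋈[d=a] T)) → 2
E2 row counts bottom-up:
  S → 6
  T → 3
  (S ⋈[d=a] T) → 3
  σ[d<8]((S ⋈[d=a] T)) → 1

E1 result:
e | d | a | h
5 | 9 | 9 | 9
9 | 9 | 9 | 9
E2 result:
e | d | a | h
9 | 6 | 6 | 9
Witness: (9, 6, 6, 9) appears 0× in E1 but 1× in E2.

no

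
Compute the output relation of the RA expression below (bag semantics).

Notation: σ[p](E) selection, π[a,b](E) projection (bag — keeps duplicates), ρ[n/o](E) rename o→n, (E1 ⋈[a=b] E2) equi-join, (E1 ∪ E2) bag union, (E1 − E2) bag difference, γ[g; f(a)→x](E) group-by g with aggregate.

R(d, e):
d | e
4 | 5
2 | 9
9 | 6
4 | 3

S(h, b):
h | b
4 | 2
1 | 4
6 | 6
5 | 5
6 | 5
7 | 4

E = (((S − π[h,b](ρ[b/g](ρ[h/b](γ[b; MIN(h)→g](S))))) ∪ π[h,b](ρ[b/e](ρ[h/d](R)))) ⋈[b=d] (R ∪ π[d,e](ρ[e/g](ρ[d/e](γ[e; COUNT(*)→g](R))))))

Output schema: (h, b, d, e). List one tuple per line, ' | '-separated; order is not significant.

Stepwise |·|:
  S → 6
  S → 6
  γ[b; MIN(h)→g](S) → 4
  ρ[h/b](γ[b; MIN(h)→g](S)) → 4
  ρ[b/g](ρ[h/b](γ[b; MIN(h)→g](S))) → 4
  π[h,b](ρ[b/g](ρ[h/b](γ[b; MIN(h)→g](S)))) → 4
  (S − π[h,b](ρ[b/g](ρ[h/b](γ[b; MIN(h)→g](S))))) → 4
  R → 4
  ρ[h/d](R) → 4
  ρ[b/e](ρ[h/d](R)) → 4
  π[h,b](ρ[b/e](ρ[h/d](R))) → 4
  ((S − π[h,b](ρ[b/g](ρ[h/b](γ[b; MIN(h)→g](S))))) ∪ π[h,b](ρ[b/e](ρ[h/d](R)))) → 8
  R → 4
  R → 4
  γ[e; COUNT(*)→g](R) → 4
  ρ[d/e](γ[e; COUNT(*)→g](R)) → 4
  ρ[e/g](ρ[d/e](γ[e; COUNT(*)→g](R))) → 4
  π[d,e](ρ[e/g](ρ[d/e](γ[e; COUNT(*)→g](R)))) → 4
  (R ∪ π[d,e](ρ[e/g](ρ[d/e](γ[e; COUNT(*)→g](R))))) → 8
  (((S − π[h,b](ρ[b/g](ρ[h/b](γ[b; MIN(h)→g](S))))) ∪ π[h,b](ρ[b/e](ρ[h/d](R)))) ⋈[b=d] (R ∪ π[d,e](ρ[e/g](ρ[d/e](γ[e; COUNT(*)→g](R)))))) → 11

== RESULT ==
h | b | d | e
1 | 4 | 4 | 3
1 | 4 | 4 | 5
2 | 9 | 9 | 1
2 | 9 | 9 | 6
4 | 2 | 2 | 9
4 | 3 | 3 | 1
4 | 5 | 5 | 1
6 | 5 | 5 | 1
7 | 4 | 4 | 3
7 | 4 | 4 | 5
9 | 6 | 6 | 1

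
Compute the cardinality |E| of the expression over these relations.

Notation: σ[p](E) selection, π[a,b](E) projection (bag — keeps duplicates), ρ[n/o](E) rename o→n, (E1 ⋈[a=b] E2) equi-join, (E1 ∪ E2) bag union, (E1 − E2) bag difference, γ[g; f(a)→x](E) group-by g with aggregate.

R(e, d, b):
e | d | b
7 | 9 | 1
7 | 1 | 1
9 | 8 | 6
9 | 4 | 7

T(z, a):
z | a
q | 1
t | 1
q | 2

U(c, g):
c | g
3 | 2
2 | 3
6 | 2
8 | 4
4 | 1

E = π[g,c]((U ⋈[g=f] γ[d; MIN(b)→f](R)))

Subexpression sizes:
  U → 5
  R → 4
  γ[d; MIN(b)→f](R) → 4
  (U ⋈[g=f] γ[d; MIN(b)→f](R)) → 2
  π[g,c]((U ⋈[g=f] γ[d; MIN(b)→f](R))) → 2

|E| = 2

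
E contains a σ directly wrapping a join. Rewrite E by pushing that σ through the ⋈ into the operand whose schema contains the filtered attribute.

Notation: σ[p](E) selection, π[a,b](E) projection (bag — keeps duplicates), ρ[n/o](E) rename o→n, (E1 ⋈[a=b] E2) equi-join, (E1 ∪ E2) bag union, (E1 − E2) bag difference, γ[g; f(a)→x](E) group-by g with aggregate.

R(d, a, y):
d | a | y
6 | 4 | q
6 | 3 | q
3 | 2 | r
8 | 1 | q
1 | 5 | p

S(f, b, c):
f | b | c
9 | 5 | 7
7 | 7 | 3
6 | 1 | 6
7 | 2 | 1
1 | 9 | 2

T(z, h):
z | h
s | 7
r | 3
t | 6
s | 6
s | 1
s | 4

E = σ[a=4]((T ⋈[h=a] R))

σ filters on a, owned by the right side.
E' = (T ⋈[h=a] σ[a=4](R))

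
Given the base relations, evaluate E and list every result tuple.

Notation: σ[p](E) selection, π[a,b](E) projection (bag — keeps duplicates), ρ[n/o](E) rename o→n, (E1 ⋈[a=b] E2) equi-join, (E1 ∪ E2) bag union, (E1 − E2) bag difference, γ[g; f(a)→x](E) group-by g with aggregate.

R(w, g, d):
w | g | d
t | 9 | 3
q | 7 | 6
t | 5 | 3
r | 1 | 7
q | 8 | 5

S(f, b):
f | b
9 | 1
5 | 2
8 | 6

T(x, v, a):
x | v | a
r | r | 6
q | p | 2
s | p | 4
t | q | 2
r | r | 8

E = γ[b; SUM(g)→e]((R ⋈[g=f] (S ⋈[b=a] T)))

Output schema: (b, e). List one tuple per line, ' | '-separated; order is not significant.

Stepwise |·|:
  R → 5
  S → 3
  T → 5
  (S ⋈[b=a] T) → 3
  (R ⋈[g=f] (S ⋈[b=a] T)) → 3
  γ[b; SUM(g)→e]((R ⋈[g=f] (S ⋈[b=a] T))) → 2

== RESULT ==
b | e
2 | 10
6 | 8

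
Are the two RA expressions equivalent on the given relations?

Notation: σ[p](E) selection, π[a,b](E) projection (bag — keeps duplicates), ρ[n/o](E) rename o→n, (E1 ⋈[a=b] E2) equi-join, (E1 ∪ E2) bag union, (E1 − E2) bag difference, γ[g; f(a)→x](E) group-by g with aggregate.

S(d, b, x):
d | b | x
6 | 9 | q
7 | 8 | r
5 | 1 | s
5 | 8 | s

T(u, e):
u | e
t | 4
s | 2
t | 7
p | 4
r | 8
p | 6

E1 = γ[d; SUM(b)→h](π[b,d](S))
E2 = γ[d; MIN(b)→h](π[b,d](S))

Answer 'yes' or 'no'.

E1 row counts bottom-up:
  S → 4
  π[b,d](S) → 4
  γ[d; SUM(b)→h](π[b,d](S)) → 3
E2 row counts bottom-up:
  S → 4
  π[b,d](S) → 4
  γ[d; MIN(b)→h](π[b,d](S)) → 3

E1 result:
d | h
5 | 9
6 | 9
7 | 8
E2 result:
d | h
5 | 1
6 | 9
7 | 8
Witness: (5, 9) appears 1× in E1 but 0× in E2.

no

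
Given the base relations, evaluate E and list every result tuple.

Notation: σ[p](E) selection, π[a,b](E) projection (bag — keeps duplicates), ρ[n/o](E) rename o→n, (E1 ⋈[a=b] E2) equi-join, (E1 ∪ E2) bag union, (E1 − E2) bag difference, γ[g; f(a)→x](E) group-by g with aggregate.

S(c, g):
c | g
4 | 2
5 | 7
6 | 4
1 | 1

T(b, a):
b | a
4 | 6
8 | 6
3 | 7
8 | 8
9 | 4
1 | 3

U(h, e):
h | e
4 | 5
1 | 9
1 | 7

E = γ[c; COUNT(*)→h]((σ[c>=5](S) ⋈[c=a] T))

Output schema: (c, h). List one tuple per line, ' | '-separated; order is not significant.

Subexpression sizes:
  S → 4
  σ[c>=5](S) → 2
  T → 6
  (σ[c>=5](S) ⋈[c=a] T) → 2
  γ[c; COUNT(*)→h]((σ[c>=5](S) ⋈[c=a] T)) → 1

== RESULT ==
c | h
6 | 2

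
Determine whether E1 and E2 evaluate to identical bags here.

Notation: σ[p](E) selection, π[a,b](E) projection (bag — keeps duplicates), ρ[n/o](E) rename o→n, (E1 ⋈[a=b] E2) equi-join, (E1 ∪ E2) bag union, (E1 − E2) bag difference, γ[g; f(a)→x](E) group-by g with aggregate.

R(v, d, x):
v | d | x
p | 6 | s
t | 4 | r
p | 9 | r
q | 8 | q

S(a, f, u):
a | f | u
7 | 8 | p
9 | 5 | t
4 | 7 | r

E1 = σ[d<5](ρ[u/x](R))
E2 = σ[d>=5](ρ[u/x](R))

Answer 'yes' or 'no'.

E1 row counts bottom-up:
  R → 4
  ρ[u/x](R) → 4
  σ[d<5](ρ[u/x](R)) → 1
E2 row counts bottom-up:
  R → 4
  ρ[u/x](R) → 4
  σ[d>=5](ρ[u/x](R)) → 3

E1 result:
v | d | u
t | 4 | r
E2 result:
v | d | u
p | 6 | s
p | 9 | r
q | 8 | q
Witness: ('q', 8, 'q') appears 0× in E1 but 1× in E2.

no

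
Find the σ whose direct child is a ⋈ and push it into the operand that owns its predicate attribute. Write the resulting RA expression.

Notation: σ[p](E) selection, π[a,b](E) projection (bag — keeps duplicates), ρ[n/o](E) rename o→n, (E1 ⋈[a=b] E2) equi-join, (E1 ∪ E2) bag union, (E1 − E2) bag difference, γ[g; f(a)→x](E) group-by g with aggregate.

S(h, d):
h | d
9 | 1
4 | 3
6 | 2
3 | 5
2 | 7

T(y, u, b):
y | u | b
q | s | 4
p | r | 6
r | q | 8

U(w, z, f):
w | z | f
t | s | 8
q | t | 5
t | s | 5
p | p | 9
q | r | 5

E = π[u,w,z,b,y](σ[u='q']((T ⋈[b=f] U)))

σ filters on u, owned by the left side.
E' = π[u,w,z,b,y]((σ[u='q'](T) ⋈[b=f] U))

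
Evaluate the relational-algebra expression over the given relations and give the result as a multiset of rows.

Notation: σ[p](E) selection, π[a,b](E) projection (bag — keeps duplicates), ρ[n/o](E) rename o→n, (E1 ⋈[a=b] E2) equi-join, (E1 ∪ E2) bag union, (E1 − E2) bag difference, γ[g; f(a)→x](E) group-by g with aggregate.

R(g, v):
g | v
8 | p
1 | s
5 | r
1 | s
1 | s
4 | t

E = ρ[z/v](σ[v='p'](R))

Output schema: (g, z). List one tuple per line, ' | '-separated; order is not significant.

Row counts bottom-up:
  R → 6
  σ[v='p'](R) → 1
  ρ[z/v](σ[v='p'](R)) → 1

== RESULT ==
g | z
8 | p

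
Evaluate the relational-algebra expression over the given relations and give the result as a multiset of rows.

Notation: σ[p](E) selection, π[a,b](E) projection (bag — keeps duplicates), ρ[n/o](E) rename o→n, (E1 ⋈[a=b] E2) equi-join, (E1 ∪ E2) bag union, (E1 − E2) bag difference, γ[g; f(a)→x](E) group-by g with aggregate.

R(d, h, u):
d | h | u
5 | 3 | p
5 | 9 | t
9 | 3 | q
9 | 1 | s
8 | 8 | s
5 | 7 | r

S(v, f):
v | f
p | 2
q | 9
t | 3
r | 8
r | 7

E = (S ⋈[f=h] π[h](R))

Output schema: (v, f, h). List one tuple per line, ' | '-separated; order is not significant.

Per-node cardinality:
  S → 5
  R → 6
  π[h](R) → 6
  (S ⋈[f=h] π[h](R)) → 5

== RESULT ==
v | f | h
q | 9 | 9
r | 7 | 7
r | 8 | 8
t | 3 | 3
t | 3 | 3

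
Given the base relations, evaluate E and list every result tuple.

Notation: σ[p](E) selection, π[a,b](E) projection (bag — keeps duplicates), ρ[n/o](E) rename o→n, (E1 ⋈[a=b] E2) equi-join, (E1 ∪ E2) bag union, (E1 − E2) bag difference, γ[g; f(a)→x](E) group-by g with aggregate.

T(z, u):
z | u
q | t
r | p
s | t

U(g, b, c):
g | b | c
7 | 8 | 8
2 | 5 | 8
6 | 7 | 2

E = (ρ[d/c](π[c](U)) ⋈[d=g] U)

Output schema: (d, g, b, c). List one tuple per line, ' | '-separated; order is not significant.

Stepwise |·|:
  U → 3
  π[c](U) → 3
  ρ[d/c](π[c](U)) → 3
  U → 3
  (ρ[d/c](π[c](U)) ⋈[d=g] U) → 1

== RESULT ==
d | g | b | c
2 | 2 | 5 | 8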